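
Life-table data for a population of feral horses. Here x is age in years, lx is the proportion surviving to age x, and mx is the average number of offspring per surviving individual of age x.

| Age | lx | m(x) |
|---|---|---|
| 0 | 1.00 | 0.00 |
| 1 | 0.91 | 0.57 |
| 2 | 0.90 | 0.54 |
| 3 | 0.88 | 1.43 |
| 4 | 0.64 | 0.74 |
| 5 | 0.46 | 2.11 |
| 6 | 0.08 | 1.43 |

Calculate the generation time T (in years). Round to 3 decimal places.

lx·mx: 0, 0.5187, 0.486, 1.2584, 0.4736, 0.9706, 0.1144 → R0 = 3.8217
x·lx·mx: 0, 0.5187, 0.972, 3.7752, 1.8944, 4.853, 0.6864 → Σ = 12.6997
T = 12.6997 / 3.8217 = 3.32305… → 3.323

3.323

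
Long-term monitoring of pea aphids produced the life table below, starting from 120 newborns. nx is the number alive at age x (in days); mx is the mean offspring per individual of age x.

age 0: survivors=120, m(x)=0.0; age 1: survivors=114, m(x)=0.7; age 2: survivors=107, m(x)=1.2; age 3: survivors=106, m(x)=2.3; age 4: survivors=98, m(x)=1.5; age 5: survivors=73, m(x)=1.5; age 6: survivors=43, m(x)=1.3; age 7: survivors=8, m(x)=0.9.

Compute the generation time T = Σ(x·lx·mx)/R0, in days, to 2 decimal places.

lx = nx/n0 = nx/120: 1, 0.95, 0.89167…, 0.88333…, 0.81667…, 0.60833…, 0.35833…, 0.06667…
lx·mx: 0, 0.665, 1.07…, 2.031667…, 1.225…, 0.9125…, 0.465833…, 0.06… → R0 = 6.43…
x·lx·mx: 0, 0.665, 2.14…, 6.095…, 4.9…, 4.5625…, 2.795…, 0.42… → Σ = 21.5775…
T = 21.5775… / 6.43… = 3.355754… → 3.36

3.36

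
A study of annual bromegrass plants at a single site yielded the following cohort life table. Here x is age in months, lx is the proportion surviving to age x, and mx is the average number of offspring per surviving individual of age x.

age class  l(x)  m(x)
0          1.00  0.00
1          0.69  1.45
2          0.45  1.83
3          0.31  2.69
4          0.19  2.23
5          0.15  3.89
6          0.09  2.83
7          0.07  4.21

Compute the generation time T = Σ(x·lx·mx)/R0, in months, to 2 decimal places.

lx·mx: 0, 1.0005, 0.8235, 0.8339, 0.4237, 0.5835, 0.2547, 0.2947 → R0 = 4.2145
x·lx·mx: 0, 1.0005, 1.647, 2.5017, 1.6948, 2.9175, 1.5282, 2.0629 → Σ = 13.3526
T = 13.3526 / 4.2145 = 3.168252… → 3.17

3.17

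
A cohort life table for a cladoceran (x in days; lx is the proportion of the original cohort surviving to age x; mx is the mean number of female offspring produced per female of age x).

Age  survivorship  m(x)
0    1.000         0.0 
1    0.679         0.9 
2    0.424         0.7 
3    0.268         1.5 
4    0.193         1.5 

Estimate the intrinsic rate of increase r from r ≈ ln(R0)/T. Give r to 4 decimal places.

0.2105

R0 = Σ lx·mx = 0 + 0.6111 + 0.2968 + 0.402 + 0.2895 = 1.5994
Σ x·lx·mx = 3.5687; T = 3.5687/1.5994 = 2.23127…
r ≈ ln(R0)/T = ln(1.5994)/2.23127… = 0.210476… → 0.2105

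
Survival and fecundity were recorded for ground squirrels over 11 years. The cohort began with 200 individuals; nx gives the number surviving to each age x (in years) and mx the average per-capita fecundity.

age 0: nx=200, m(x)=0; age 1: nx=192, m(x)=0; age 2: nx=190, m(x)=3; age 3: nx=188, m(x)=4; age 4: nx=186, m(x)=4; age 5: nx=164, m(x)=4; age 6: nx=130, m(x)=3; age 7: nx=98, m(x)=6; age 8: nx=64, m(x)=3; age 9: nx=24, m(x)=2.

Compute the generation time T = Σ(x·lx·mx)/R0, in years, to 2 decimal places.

4.59

lx = nx/n0 = nx/200: 1, 0.96, 0.95, 0.94, 0.93, 0.82, 0.65, 0.49, 0.32, 0.12
lx·mx: 0, 0, 2.85, 3.76, 3.72, 3.28, 1.95, 2.94, 0.96, 0.24 → R0 = 19.7
x·lx·mx: 0, 0, 5.7, 11.28, 14.88, 16.4, 11.7, 20.58, 7.68, 2.16 → Σ = 90.38
T = 90.38 / 19.7 = 4.587817… → 4.59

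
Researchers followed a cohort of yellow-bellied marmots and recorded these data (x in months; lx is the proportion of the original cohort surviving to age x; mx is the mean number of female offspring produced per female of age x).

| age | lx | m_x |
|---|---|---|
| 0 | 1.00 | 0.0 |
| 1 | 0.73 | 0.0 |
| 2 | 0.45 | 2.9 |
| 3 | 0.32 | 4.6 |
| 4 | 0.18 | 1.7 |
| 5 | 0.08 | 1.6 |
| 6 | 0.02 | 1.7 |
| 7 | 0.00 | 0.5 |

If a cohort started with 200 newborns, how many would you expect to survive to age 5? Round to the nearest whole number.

Expected survivors = N0 · l_5 = 200 × 0.08 = 16 → 16

16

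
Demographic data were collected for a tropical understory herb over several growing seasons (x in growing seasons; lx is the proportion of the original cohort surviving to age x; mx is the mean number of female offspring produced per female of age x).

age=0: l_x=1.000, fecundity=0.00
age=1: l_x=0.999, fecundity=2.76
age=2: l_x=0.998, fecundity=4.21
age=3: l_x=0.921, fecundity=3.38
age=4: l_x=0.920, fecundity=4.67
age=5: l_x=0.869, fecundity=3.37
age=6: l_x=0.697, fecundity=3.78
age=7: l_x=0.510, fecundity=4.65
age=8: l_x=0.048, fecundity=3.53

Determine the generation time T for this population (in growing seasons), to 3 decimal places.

lx·mx: 0, 2.75724, 4.20158, 3.11298, 4.2964, 2.92853, 2.63466, 2.3715, 0.16944 → R0 = 22.47233
x·lx·mx: 0, 2.75724, 8.40316, 9.33894, 17.1856, 14.64265, 15.80796, 16.6005, 1.35552 → Σ = 86.09157
T = 86.09157 / 22.47233 = 3.831003… → 3.831

3.831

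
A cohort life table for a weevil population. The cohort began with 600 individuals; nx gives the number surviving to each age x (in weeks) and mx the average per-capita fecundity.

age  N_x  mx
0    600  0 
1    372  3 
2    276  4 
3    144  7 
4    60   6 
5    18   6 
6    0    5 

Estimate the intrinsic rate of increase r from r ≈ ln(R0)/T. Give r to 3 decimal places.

lx = nx/n0 = nx/600: 1, 0.62, 0.46, 0.24, 0.1, 0.03, 0
R0 = Σ lx·mx = 0 + 1.86 + 1.84 + 1.68 + 0.6 + 0.18 + 0 = 6.16
Σ x·lx·mx = 13.88; T = 13.88/6.16 = 2.25325…
r ≈ ln(R0)/T = ln(6.16)/2.25325… = 0.80687… → 0.807

0.807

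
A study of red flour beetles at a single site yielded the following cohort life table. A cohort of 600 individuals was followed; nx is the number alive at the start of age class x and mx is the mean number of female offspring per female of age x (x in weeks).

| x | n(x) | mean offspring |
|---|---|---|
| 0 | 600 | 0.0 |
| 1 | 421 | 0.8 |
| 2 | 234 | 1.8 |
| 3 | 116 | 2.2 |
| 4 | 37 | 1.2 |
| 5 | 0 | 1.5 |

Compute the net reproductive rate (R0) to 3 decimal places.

1.763

lx = nx/n0 = nx/600: 1, 0.70167…, 0.39, 0.19333…, 0.06167…, 0
lx·mx by age: 0, 0.561333…, 0.702, 0.425333…, 0.074…, 0
R0 = Σ lx·mx = 1.762667… → 1.763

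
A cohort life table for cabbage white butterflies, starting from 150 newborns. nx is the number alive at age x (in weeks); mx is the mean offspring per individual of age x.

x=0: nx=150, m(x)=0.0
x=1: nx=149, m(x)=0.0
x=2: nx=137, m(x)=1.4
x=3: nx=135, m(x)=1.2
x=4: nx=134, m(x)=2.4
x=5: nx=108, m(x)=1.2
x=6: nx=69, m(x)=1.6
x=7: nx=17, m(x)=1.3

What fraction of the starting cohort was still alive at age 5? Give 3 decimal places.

l_5 = n_5/n_0 = 108/150 = 0.72 → 0.720

0.720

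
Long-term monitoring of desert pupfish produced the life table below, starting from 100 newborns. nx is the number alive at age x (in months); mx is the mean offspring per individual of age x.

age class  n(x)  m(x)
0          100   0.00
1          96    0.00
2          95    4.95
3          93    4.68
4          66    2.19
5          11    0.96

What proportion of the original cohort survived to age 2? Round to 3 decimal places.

l_2 = n_2/n_0 = 95/100 = 0.95 → 0.950

0.950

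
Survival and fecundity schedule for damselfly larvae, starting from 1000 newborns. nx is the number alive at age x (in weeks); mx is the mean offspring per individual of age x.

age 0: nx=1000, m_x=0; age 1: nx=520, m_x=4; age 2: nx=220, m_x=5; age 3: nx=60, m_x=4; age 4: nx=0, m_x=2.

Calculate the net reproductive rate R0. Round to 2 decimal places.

lx = nx/n0 = nx/1000: 1, 0.52, 0.22, 0.06, 0
lx·mx by age: 0, 2.08, 1.1, 0.24, 0
R0 = Σ lx·mx = 3.42 → 3.42

3.42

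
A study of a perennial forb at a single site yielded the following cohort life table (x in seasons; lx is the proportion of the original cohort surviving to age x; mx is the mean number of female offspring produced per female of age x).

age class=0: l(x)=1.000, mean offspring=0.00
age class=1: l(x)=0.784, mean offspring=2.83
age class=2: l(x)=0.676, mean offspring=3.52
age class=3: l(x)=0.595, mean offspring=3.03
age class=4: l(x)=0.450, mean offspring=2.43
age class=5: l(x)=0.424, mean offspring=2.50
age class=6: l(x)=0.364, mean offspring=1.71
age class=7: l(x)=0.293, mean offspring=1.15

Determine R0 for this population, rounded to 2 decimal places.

lx·mx by age: 0, 2.21872, 2.37952, 1.80285, 1.0935, 1.06, 0.62244, 0.33695
R0 = Σ lx·mx = 9.51398 → 9.51

9.51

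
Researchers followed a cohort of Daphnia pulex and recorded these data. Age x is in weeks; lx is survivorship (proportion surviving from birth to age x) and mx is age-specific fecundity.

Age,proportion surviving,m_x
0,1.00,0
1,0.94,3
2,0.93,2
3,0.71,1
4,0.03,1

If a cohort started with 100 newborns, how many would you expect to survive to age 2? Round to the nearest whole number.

93

Expected survivors = N0 · l_2 = 100 × 0.93 = 93 → 93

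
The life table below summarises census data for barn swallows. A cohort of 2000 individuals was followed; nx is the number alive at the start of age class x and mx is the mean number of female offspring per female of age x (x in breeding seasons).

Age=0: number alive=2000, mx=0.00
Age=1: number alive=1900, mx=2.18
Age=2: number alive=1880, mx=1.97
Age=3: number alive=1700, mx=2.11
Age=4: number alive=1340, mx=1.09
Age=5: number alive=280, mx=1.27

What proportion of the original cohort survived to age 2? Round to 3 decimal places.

0.940

l_2 = n_2/n_0 = 1880/2000 = 0.94 → 0.940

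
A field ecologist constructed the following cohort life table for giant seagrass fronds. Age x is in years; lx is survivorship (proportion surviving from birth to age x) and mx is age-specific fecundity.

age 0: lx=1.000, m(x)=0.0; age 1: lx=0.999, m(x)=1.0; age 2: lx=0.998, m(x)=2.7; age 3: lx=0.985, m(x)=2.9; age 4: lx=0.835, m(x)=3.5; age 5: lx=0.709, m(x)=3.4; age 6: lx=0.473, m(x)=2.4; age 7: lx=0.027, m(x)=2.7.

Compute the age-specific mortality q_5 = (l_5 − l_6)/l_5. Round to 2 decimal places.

q_5 = (l_5 − l_6) / l_5 = (0.709 − 0.473) / 0.709
     = 0.236 / 0.709 = 0.332863… → 0.33

0.33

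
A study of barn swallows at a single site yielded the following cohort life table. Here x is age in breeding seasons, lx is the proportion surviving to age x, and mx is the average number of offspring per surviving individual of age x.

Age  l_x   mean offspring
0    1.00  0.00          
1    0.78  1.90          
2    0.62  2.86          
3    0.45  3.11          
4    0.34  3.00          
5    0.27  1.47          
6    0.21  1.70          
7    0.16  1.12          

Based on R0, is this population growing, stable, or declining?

R0 = Σ lx·mx = 0 + 1.482 + 1.7732 + 1.3995 + 1.02 + 0.3969 + 0.357 + 0.1792 = 6.6078
R0 > 1, so the population is growing.

growing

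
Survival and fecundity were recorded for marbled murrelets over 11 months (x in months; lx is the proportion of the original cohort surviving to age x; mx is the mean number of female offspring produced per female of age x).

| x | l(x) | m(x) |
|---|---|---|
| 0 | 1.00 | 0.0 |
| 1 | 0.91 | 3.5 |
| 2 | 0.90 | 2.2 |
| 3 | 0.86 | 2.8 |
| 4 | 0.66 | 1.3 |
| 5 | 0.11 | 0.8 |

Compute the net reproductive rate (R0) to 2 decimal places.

lx·mx by age: 0, 3.185, 1.98, 2.408, 0.858, 0.088
R0 = Σ lx·mx = 8.519 → 8.52

8.52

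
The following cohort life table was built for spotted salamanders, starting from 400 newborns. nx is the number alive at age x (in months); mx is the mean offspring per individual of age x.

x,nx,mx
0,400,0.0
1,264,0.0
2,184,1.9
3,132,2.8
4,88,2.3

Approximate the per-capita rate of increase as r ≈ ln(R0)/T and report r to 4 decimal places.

lx = nx/n0 = nx/400: 1, 0.66, 0.46, 0.33, 0.22
R0 = Σ lx·mx = 0 + 0 + 0.874 + 0.924 + 0.506 = 2.304
Σ x·lx·mx = 6.544; T = 6.544/2.304 = 2.84028…
r ≈ ln(R0)/T = ln(2.304)/2.84028… = 0.293861… → 0.2939

0.2939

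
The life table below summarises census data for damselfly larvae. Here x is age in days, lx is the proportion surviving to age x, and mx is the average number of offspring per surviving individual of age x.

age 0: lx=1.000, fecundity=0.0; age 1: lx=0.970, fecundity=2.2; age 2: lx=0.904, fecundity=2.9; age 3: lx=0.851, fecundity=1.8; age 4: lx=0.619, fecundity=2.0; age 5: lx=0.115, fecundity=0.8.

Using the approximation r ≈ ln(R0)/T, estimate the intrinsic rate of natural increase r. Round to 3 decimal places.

R0 = Σ lx·mx = 0 + 2.134 + 2.6216 + 1.5318 + 1.238 + 0.092 = 7.6174
Σ x·lx·mx = 17.3846; T = 17.3846/7.6174 = 2.28222…
r ≈ ln(R0)/T = ln(7.6174)/2.28222… = 0.88967… → 0.890

0.890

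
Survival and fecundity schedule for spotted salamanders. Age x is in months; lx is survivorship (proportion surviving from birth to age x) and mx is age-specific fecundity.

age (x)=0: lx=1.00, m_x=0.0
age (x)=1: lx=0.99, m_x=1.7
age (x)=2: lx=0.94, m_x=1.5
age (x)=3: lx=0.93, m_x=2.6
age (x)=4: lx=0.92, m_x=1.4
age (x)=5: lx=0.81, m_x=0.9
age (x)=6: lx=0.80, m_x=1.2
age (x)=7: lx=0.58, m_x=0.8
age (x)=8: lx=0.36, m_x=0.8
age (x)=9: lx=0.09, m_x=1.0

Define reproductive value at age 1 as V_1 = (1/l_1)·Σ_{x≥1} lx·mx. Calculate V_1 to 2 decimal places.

lx·mx for x ≥ 1: 1.683, 1.41, 2.418, 1.288, 0.729, 0.96, 0.464, 0.288, 0.09 → sum = 9.33
V_1 = 9.33 / l_1 = 9.33 / 0.99 = 9.424242… → 9.42

9.42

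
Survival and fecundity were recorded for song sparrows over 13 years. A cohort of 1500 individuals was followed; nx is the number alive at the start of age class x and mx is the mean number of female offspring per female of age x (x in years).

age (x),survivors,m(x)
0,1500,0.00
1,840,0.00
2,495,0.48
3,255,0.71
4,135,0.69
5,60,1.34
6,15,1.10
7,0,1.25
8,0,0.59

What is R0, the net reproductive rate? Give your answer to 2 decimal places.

lx = nx/n0 = nx/1500: 1, 0.56, 0.33, 0.17, 0.09, 0.04, 0.01, 0, 0
lx·mx by age: 0, 0, 0.1584, 0.1207, 0.0621, 0.0536, 0.011, 0, 0
R0 = Σ lx·mx = 0.4058 → 0.41

0.41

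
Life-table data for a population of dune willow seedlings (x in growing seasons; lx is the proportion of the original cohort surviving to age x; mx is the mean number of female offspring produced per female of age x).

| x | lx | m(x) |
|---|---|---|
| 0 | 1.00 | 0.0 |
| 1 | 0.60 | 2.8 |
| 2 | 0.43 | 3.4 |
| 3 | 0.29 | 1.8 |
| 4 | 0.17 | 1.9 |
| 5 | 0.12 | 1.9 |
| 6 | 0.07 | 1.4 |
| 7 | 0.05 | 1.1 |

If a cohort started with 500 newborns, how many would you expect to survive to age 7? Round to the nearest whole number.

25

Expected survivors = N0 · l_7 = 500 × 0.05 = 25 → 25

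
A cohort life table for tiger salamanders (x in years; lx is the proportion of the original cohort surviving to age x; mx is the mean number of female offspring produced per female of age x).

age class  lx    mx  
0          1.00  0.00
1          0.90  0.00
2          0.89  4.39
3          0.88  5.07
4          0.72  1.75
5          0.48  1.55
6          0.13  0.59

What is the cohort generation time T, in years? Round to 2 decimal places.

2.91

lx·mx: 0, 0, 3.9071, 4.4616, 1.26, 0.744, 0.0767 → R0 = 10.4494
x·lx·mx: 0, 0, 7.8142, 13.3848, 5.04, 3.72, 0.4602 → Σ = 30.4192
T = 30.4192 / 10.4494 = 2.911095… → 2.91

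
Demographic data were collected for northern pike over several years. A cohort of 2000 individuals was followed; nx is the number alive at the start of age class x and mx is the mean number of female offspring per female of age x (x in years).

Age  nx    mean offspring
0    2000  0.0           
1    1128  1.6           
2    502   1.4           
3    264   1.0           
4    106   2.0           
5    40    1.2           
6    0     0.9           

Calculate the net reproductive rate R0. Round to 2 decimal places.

lx = nx/n0 = nx/2000: 1, 0.564, 0.251, 0.132, 0.053, 0.02, 0
lx·mx by age: 0, 0.9024, 0.3514, 0.132, 0.106, 0.024, 0
R0 = Σ lx·mx = 1.5158 → 1.52

1.52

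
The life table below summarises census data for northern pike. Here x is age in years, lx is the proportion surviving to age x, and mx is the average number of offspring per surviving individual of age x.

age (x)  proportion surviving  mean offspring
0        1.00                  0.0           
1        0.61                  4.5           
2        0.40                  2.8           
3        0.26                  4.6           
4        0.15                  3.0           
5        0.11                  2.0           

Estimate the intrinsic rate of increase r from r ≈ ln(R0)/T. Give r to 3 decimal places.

0.872

R0 = Σ lx·mx = 0 + 2.745 + 1.12 + 1.196 + 0.45 + 0.22 = 5.731
Σ x·lx·mx = 11.473; T = 11.473/5.731 = 2.00192…
r ≈ ln(R0)/T = ln(5.731)/2.00192… = 0.87211… → 0.872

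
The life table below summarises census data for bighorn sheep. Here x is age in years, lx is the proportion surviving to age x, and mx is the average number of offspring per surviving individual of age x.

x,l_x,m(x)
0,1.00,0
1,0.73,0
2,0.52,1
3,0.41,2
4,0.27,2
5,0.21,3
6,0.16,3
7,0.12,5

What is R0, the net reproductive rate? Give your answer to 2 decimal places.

lx·mx by age: 0, 0, 0.52, 0.82, 0.54, 0.63, 0.48, 0.6
R0 = Σ lx·mx = 3.59 → 3.59

3.59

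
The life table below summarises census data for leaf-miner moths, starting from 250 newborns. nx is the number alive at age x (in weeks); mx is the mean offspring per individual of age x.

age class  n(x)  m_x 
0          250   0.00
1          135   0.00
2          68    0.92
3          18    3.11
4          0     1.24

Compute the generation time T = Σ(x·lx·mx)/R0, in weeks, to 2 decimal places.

lx = nx/n0 = nx/250: 1, 0.54, 0.272, 0.072, 0
lx·mx: 0, 0, 0.25024, 0.22392, 0 → R0 = 0.47416
x·lx·mx: 0, 0, 0.50048, 0.67176, 0 → Σ = 1.17224
T = 1.17224 / 0.47416 = 2.472246… → 2.47

2.47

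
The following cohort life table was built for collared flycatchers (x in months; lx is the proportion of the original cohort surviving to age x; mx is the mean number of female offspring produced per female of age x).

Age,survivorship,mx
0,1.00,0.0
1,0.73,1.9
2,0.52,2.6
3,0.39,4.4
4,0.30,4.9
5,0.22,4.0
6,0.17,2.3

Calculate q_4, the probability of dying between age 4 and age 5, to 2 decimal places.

0.27

q_4 = (l_4 − l_5) / l_4 = (0.3 − 0.22) / 0.3
     = 0.08 / 0.3 = 0.266667… → 0.27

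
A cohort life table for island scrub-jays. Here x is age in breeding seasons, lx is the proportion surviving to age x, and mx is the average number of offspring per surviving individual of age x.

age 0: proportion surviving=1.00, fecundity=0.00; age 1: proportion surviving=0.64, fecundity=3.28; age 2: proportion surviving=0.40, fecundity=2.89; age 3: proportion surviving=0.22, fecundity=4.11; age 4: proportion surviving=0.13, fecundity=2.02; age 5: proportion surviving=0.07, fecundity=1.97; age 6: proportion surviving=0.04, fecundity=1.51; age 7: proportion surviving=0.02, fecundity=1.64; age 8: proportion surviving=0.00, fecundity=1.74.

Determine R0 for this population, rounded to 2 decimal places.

4.65

lx·mx by age: 0, 2.0992, 1.156, 0.9042, 0.2626, 0.1379, 0.0604, 0.0328, 0
R0 = Σ lx·mx = 4.6531 → 4.65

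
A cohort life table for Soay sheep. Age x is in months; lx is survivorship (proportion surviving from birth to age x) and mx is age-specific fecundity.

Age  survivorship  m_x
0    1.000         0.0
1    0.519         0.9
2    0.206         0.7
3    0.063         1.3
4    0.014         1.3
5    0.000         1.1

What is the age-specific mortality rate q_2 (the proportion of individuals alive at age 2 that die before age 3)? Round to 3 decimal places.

0.694

q_2 = (l_2 − l_3) / l_2 = (0.206 − 0.063) / 0.206
     = 0.143 / 0.206 = 0.694175… → 0.694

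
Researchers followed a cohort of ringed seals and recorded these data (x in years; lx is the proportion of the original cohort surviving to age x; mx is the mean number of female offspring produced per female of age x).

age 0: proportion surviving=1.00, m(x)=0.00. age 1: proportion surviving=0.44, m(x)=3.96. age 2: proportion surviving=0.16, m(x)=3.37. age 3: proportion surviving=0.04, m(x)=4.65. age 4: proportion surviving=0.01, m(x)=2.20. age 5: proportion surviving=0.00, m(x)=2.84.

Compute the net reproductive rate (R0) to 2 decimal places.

lx·mx by age: 0, 1.7424, 0.5392, 0.186, 0.022, 0
R0 = Σ lx·mx = 2.4896 → 2.49

2.49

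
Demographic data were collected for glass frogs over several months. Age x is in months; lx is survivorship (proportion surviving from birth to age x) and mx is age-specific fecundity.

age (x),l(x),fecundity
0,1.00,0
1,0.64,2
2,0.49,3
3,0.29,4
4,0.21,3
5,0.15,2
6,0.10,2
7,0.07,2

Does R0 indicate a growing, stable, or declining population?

R0 = Σ lx·mx = 0 + 1.28 + 1.47 + 1.16 + 0.63 + 0.3 + 0.2 + 0.14 = 5.18
R0 > 1, so the population is growing.

growing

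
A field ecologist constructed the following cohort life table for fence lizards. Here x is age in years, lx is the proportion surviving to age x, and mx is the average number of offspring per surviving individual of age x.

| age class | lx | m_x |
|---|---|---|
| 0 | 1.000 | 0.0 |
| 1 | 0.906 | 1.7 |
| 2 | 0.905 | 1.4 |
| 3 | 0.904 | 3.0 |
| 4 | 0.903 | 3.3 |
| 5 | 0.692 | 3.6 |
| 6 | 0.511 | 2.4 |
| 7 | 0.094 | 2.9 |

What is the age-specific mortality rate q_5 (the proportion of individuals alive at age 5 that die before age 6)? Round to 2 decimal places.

q_5 = (l_5 − l_6) / l_5 = (0.692 − 0.511) / 0.692
     = 0.181 / 0.692 = 0.261561… → 0.26

0.26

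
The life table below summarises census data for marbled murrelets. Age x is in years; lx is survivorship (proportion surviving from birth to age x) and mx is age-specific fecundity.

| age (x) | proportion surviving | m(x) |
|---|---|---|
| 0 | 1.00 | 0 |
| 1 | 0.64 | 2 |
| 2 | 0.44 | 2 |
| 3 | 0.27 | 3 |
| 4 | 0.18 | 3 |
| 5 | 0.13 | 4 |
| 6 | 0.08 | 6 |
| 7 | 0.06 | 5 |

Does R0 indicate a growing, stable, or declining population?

R0 = Σ lx·mx = 0 + 1.28 + 0.88 + 0.81 + 0.54 + 0.52 + 0.48 + 0.3 = 4.81
R0 > 1, so the population is growing.

growing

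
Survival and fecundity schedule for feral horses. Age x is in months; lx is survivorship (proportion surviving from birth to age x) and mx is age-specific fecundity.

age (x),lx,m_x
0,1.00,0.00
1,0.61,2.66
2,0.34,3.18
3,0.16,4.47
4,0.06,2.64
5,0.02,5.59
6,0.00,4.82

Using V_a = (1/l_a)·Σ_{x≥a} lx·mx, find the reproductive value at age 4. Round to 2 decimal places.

lx·mx for x ≥ 4: 0.1584, 0.1118, 0 → sum = 0.2702
V_4 = 0.2702 / l_4 = 0.2702 / 0.06 = 4.503333… → 4.50

4.50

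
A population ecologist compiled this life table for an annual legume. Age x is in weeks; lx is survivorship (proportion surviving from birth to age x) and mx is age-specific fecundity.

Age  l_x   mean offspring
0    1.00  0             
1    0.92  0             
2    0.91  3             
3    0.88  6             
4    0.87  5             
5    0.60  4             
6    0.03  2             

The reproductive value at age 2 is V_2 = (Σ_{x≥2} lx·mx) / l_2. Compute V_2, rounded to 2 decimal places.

lx·mx for x ≥ 2: 2.73, 5.28, 4.35, 2.4, 0.06 → sum = 14.82
V_2 = 14.82 / l_2 = 14.82 / 0.91 = 16.285714… → 16.29

16.29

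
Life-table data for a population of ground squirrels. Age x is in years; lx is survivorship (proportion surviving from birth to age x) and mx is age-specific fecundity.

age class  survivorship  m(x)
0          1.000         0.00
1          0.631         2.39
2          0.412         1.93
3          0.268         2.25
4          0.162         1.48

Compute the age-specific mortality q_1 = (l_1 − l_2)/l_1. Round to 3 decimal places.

0.347

q_1 = (l_1 − l_2) / l_1 = (0.631 − 0.412) / 0.631
     = 0.219 / 0.631 = 0.347068… → 0.347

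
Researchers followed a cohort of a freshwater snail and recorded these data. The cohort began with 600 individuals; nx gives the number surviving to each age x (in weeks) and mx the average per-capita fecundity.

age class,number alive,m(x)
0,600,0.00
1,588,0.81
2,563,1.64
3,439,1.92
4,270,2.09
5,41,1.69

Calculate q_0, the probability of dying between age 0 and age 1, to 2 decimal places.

0.02

lx = nx/n0 = nx/600: 1, 0.98, 0.93833…, 0.73167…, 0.45, 0.06833…
q_0 = (l_0 − l_1) / l_0 = (1 − 0.98) / 1
     = 0.02 / 1 = 0.02 → 0.02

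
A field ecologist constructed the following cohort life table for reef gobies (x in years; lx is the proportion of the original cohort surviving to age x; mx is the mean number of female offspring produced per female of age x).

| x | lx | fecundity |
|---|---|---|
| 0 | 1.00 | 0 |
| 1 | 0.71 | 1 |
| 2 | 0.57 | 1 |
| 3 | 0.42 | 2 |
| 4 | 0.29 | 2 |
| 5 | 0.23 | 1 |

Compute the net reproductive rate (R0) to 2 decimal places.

lx·mx by age: 0, 0.71, 0.57, 0.84, 0.58, 0.23
R0 = Σ lx·mx = 2.93 → 2.93

2.93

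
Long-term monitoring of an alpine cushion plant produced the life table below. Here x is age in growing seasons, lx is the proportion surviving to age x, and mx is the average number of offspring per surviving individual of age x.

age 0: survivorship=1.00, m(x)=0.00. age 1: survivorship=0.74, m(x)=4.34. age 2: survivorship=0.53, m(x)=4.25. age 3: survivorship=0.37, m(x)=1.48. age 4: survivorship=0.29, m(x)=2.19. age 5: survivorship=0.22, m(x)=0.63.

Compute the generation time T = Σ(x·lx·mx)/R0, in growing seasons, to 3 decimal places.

1.856

lx·mx: 0, 3.2116, 2.2525, 0.5476, 0.6351, 0.1386 → R0 = 6.7854
x·lx·mx: 0, 3.2116, 4.505, 1.6428, 2.5404, 0.693 → Σ = 12.5928
T = 12.5928 / 6.7854 = 1.855867… → 1.856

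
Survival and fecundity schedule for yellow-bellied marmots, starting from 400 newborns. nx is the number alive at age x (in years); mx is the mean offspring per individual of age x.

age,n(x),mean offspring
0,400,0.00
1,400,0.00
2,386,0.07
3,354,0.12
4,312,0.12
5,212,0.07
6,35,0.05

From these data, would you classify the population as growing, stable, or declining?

declining

lx = nx/n0 = nx/400: 1, 1, 0.965, 0.885, 0.78, 0.53, 0.0875
R0 = Σ lx·mx = 0 + 0 + 0.06755 + 0.1062 + 0.0936 + 0.0371 + 0.004375 = 0.308825
R0 < 1, so the population is declining.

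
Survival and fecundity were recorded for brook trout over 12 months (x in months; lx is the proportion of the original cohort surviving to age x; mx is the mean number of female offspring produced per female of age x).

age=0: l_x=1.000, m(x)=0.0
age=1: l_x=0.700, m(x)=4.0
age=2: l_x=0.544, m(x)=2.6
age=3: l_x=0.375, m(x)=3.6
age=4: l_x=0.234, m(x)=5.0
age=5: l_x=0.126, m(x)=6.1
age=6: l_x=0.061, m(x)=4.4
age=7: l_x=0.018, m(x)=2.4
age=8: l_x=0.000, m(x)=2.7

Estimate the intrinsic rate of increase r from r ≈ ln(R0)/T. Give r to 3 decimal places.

R0 = Σ lx·mx = 0 + 2.8 + 1.4144 + 1.35 + 1.17 + 0.7686 + 0.2684 + 0.0432 + 0 = 7.8146
Σ x·lx·mx = 20.1146; T = 20.1146/7.8146 = 2.57398…
r ≈ ln(R0)/T = ln(7.8146)/2.57398… = 0.79876… → 0.799

0.799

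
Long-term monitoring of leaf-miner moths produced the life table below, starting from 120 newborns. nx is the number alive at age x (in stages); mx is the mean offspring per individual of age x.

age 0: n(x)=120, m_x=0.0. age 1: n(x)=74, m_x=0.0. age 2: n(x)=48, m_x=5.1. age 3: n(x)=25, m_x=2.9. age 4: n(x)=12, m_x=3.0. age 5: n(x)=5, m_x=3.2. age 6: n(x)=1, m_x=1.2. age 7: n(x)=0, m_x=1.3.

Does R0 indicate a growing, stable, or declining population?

growing

lx = nx/n0 = nx/120: 1, 0.61667…, 0.4, 0.20833…, 0.1, 0.04167…, 0.00833…, 0
R0 = Σ lx·mx = 0 + 0 + 2.04 + 0.604167… + 0.3 + 0.133333… + 0.01… + 0 = 3.0875…
R0 > 1, so the population is growing.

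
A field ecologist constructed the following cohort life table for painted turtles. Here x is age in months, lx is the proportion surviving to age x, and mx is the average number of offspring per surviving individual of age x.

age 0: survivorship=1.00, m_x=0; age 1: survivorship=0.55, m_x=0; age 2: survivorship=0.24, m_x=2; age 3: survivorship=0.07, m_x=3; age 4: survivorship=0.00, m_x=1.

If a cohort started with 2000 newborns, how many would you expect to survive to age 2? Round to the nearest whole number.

480

Expected survivors = N0 · l_2 = 2000 × 0.24 = 480 → 480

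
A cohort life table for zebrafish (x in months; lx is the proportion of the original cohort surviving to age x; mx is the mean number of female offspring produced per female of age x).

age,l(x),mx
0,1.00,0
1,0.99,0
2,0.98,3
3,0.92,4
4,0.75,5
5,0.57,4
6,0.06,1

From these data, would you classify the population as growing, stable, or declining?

growing

R0 = Σ lx·mx = 0 + 0 + 2.94 + 3.68 + 3.75 + 2.28 + 0.06 = 12.71
R0 > 1, so the population is growing.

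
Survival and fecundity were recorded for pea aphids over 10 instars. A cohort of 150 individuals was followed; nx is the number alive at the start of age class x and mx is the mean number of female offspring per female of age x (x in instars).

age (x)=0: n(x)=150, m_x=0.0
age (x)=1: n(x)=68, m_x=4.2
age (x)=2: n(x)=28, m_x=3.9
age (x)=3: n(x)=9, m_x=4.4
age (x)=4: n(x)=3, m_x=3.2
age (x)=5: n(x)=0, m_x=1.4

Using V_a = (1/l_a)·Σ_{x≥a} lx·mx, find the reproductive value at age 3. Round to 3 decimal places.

lx = nx/n0 = nx/150: 1, 0.45333…, 0.18667…, 0.06, 0.02, 0
lx·mx for x ≥ 3: 0.264, 0.064, 0 → sum = 0.328
V_3 = 0.328 / l_3 = 0.328 / 0.06 = 5.466667… → 5.467

5.467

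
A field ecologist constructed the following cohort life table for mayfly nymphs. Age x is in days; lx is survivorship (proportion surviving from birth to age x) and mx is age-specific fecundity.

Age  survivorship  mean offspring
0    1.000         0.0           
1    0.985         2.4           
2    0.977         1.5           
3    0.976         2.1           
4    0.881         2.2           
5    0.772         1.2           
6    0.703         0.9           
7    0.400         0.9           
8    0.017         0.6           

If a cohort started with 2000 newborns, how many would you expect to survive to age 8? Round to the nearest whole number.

34

Expected survivors = N0 · l_8 = 2000 × 0.017 = 34 → 34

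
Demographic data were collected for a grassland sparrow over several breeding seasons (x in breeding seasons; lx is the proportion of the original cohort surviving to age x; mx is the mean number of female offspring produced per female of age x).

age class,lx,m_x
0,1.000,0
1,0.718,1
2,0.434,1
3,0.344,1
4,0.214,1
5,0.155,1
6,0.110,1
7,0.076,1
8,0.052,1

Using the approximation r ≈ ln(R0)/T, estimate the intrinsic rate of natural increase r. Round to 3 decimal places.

0.267

R0 = Σ lx·mx = 0 + 0.718 + 0.434 + 0.344 + 0.214 + 0.155 + 0.11 + 0.076 + 0.052 = 2.103
Σ x·lx·mx = 5.857; T = 5.857/2.103 = 2.78507…
r ≈ ln(R0)/T = ln(2.103)/2.78507… = 0.26691… → 0.267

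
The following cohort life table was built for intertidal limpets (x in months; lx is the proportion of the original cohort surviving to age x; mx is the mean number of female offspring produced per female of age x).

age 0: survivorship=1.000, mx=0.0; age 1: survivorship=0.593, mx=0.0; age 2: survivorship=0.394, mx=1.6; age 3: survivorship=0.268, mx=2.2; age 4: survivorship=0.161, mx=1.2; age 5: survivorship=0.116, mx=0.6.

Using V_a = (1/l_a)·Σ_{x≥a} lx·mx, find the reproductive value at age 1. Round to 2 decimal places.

2.50

lx·mx for x ≥ 1: 0, 0.6304, 0.5896, 0.1932, 0.0696 → sum = 1.4828
V_1 = 1.4828 / l_1 = 1.4828 / 0.593 = 2.500506… → 2.50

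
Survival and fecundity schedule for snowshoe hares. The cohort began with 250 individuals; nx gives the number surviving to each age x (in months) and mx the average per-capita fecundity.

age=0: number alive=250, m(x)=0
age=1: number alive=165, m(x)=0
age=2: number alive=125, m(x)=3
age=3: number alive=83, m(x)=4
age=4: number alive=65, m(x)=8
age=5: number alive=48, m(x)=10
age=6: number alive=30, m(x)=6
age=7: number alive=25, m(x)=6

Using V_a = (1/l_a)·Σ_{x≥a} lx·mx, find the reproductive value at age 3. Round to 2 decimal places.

20.02

lx = nx/n0 = nx/250: 1, 0.66, 0.5, 0.332, 0.26, 0.192, 0.12, 0.1
lx·mx for x ≥ 3: 1.328, 2.08, 1.92, 0.72, 0.6 → sum = 6.648
V_3 = 6.648 / l_3 = 6.648 / 0.332 = 20.024096… → 20.02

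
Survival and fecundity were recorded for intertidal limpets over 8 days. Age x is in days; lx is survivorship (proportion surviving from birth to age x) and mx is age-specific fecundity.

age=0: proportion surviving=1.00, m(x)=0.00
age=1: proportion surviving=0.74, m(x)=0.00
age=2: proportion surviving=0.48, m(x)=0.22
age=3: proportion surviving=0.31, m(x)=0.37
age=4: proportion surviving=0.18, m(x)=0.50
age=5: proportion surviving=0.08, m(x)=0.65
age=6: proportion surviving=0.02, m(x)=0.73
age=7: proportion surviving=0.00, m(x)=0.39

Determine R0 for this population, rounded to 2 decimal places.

0.38

lx·mx by age: 0, 0, 0.1056, 0.1147, 0.09, 0.052, 0.0146, 0
R0 = Σ lx·mx = 0.3769 → 0.38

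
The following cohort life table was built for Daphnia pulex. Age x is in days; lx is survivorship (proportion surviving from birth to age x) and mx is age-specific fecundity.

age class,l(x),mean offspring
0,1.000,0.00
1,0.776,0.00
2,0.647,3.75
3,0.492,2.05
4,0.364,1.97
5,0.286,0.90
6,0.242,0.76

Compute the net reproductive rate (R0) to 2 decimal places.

4.59

lx·mx by age: 0, 0, 2.42625, 1.0086, 0.71708, 0.2574, 0.18392
R0 = Σ lx·mx = 4.59325 → 4.59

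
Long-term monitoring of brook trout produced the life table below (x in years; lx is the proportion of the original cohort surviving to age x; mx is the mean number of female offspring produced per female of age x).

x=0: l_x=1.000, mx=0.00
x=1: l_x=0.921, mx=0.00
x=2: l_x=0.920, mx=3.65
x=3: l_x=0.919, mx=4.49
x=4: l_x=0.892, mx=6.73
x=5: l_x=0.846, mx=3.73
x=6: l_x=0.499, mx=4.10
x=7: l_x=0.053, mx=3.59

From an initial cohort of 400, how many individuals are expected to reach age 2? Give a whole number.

368

Expected survivors = N0 · l_2 = 400 × 0.920 = 368 → 368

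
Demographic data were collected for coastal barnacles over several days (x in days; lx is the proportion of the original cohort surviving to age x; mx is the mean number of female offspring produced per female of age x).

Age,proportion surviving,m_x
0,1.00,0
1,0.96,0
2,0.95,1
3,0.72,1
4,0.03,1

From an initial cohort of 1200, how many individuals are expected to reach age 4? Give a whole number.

36

Expected survivors = N0 · l_4 = 1200 × 0.03 = 36 → 36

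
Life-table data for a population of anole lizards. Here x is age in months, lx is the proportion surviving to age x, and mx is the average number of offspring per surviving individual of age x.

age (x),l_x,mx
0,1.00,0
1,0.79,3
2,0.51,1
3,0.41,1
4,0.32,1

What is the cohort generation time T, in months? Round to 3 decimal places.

1.634

lx·mx: 0, 2.37, 0.51, 0.41, 0.32 → R0 = 3.61
x·lx·mx: 0, 2.37, 1.02, 1.23, 1.28 → Σ = 5.9
T = 5.9 / 3.61 = 1.634349… → 1.634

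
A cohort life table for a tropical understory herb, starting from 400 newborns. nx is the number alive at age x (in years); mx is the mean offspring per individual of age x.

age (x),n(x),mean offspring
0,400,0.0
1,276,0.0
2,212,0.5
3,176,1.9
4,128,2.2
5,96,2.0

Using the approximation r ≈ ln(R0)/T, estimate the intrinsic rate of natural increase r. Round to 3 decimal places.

0.229

lx = nx/n0 = nx/400: 1, 0.69, 0.53, 0.44, 0.32, 0.24
R0 = Σ lx·mx = 0 + 0 + 0.265 + 0.836 + 0.704 + 0.48 = 2.285
Σ x·lx·mx = 8.254; T = 8.254/2.285 = 3.61225…
r ≈ ln(R0)/T = ln(2.285)/3.61225… = 0.22877… → 0.229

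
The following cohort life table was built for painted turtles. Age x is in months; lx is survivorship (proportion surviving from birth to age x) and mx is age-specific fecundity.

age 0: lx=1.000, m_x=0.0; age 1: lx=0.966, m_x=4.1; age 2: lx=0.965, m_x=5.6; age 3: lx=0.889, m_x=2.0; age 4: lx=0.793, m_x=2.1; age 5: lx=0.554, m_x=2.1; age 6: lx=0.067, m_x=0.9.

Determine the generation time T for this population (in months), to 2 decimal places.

lx·mx: 0, 3.9606, 5.404, 1.778, 1.6653, 1.1634, 0.0603 → R0 = 14.0316
x·lx·mx: 0, 3.9606, 10.808, 5.334, 6.6612, 5.817, 0.3618 → Σ = 32.9426
T = 32.9426 / 14.0316 = 2.347744… → 2.35

2.35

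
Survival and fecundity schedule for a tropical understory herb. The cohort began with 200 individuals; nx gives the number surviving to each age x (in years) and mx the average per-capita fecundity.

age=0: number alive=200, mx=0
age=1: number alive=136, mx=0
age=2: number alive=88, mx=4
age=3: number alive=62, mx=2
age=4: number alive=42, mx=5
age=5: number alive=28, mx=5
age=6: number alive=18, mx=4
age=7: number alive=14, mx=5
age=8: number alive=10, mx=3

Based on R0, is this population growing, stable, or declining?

growing

lx = nx/n0 = nx/200: 1, 0.68, 0.44, 0.31, 0.21, 0.14, 0.09, 0.07, 0.05
R0 = Σ lx·mx = 0 + 0 + 1.76 + 0.62 + 1.05 + 0.7 + 0.36 + 0.35 + 0.15 = 4.99
R0 > 1, so the population is growing.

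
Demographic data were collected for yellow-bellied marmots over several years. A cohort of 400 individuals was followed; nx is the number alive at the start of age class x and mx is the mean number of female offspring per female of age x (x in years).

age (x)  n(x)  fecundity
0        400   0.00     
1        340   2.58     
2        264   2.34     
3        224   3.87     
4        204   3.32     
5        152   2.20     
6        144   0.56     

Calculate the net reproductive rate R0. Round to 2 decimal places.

lx = nx/n0 = nx/400: 1, 0.85, 0.66, 0.56, 0.51, 0.38, 0.36
lx·mx by age: 0, 2.193, 1.5444, 2.1672, 1.6932, 0.836, 0.2016
R0 = Σ lx·mx = 8.6354 → 8.64

8.64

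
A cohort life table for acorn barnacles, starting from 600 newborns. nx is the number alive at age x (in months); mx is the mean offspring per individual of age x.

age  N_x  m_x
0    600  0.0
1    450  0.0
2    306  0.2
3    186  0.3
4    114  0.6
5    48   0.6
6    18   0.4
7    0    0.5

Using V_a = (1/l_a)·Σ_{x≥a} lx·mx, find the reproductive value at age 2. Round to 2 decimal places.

lx = nx/n0 = nx/600: 1, 0.75, 0.51, 0.31, 0.19, 0.08, 0.03, 0
lx·mx for x ≥ 2: 0.102, 0.093, 0.114, 0.048, 0.012, 0 → sum = 0.369
V_2 = 0.369 / l_2 = 0.369 / 0.51 = 0.723529… → 0.72

0.72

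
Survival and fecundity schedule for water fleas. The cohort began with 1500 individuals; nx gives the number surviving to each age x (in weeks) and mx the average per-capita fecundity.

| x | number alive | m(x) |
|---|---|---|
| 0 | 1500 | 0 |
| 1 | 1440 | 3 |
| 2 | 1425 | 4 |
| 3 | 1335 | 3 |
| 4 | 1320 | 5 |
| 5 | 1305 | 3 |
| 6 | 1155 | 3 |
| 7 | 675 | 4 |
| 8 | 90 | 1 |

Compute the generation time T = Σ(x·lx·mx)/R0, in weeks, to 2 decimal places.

3.71

lx = nx/n0 = nx/1500: 1, 0.96, 0.95, 0.89, 0.88, 0.87, 0.77, 0.45, 0.06
lx·mx: 0, 2.88, 3.8, 2.67, 4.4, 2.61, 2.31, 1.8, 0.06 → R0 = 20.53
x·lx·mx: 0, 2.88, 7.6, 8.01, 17.6, 13.05, 13.86, 12.6, 0.48 → Σ = 76.08
T = 76.08 / 20.53 = 3.705796… → 3.71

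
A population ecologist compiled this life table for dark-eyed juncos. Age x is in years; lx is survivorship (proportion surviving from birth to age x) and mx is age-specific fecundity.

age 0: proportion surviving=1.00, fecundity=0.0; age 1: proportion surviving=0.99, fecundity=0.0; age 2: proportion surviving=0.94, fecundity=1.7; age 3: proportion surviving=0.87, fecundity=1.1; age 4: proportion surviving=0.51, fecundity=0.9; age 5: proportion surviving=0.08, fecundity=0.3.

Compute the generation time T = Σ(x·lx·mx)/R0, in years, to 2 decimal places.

lx·mx: 0, 0, 1.598, 0.957, 0.459, 0.024 → R0 = 3.038
x·lx·mx: 0, 0, 3.196, 2.871, 1.836, 0.12 → Σ = 8.023
T = 8.023 / 3.038 = 2.640882… → 2.64

2.64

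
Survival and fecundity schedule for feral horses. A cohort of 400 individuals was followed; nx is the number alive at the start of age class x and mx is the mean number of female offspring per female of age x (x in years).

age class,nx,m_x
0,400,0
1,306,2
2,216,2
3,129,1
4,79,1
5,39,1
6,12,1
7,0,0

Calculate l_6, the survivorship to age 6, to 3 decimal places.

l_6 = n_6/n_0 = 12/400 = 0.03 → 0.030

0.030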